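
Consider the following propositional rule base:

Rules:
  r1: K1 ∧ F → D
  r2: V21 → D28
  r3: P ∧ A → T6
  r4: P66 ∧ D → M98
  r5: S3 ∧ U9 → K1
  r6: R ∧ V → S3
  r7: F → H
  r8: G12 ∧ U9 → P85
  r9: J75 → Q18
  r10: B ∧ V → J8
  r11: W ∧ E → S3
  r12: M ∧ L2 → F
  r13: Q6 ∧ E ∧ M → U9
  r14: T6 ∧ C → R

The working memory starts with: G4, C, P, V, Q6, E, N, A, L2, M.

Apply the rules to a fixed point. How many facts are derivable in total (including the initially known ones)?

Round 1: r3 [P ∧ A → T6]; r12 [M ∧ L2 → F]; r13 [Q6 ∧ E ∧ M → U9]. New: T6, F, U9.
Round 2: r7 [F → H]; r14 [T6 ∧ C → R]. New: H, R.
Round 3: r6 [R ∧ V → S3]. New: S3.
Round 4: r5 [S3 ∧ U9 → K1]. New: K1.
Round 5: r1 [K1 ∧ F → D]. New: D.
Closure: {A, C, D, E, F, G4, H, K1, L2, M, N, P, Q6, R, S3, T6, U9, V} — 18 facts.

18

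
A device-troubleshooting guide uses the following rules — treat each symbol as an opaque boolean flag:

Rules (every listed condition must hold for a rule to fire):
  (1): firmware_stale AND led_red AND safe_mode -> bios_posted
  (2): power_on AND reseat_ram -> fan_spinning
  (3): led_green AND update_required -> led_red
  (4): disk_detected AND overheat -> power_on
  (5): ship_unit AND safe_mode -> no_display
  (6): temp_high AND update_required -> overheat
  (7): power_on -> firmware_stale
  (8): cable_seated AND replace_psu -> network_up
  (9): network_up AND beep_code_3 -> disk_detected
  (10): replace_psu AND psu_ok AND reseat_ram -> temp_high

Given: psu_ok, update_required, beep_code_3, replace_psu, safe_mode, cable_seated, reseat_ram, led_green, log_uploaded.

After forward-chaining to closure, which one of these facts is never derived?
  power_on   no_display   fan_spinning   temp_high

Round 1 — (3), (8), (10), derive led_red, network_up, temp_high.
Round 2 — (6), (9), derive overheat, disk_detected.
Round 3 — (4), derive power_on.
Round 4 — (2), (7), derive fan_spinning, firmware_stale.
Round 5 — (1), derive bios_posted.
Derived: power_on (round 3), fan_spinning (round 4), temp_high (round 1). no_display never appears in any round.

no_display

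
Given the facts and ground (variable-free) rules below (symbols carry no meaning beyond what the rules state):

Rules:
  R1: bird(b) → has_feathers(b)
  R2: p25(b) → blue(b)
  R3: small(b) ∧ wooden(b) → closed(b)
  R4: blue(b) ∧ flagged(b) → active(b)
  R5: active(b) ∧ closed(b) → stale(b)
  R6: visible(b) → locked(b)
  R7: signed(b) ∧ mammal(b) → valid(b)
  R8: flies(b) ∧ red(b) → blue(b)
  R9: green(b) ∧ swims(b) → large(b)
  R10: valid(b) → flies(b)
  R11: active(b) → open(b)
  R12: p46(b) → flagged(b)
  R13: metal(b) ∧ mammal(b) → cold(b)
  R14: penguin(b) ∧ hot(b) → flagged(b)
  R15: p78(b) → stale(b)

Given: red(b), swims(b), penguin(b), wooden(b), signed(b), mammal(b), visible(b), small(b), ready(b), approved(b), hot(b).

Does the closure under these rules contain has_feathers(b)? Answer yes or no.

no

Round 1: R3 [small(b) ∧ wooden(b) → closed(b)]; R6 [visible(b) → locked(b)]; R7 [signed(b) ∧ mammal(b) → valid(b)]; R14 [penguin(b) ∧ hot(b) → flagged(b)]. Adds closed(b), locked(b), valid(b), flagged(b).
Round 2: R10 [valid(b) → flies(b)]. Adds flies(b).
Round 3: R8 [flies(b) ∧ red(b) → blue(b)]. Adds blue(b).
Round 4: R4 [blue(b) ∧ flagged(b) → active(b)]. Adds active(b).
Round 5: R5 [active(b) ∧ closed(b) → stale(b)]; R11 [active(b) → open(b)]. Adds stale(b), open(b).
Fixed point reached. has_feathers(b) is concluded only by R1; R1 needs bird(b) (never derived).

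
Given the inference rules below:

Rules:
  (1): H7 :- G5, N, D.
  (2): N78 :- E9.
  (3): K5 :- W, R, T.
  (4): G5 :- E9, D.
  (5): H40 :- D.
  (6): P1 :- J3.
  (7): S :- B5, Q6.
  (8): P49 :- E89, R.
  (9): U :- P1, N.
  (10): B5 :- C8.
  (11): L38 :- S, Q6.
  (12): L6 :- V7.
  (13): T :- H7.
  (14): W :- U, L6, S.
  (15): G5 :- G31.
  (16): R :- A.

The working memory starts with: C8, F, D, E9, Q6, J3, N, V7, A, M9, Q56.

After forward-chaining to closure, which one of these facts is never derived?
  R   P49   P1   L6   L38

P49

Round 1 — (2), (4), (5), (6), (10), (12), (16), derive N78, G5, H40, P1, B5, L6, R.
Round 2 — (1), (7), (9), derive H7, S, U.
Round 3 — (11), (13), (14), derive L38, T, W.
Round 4 — (3), derive K5.
Derived: L38 (round 3), R (round 1), L6 (round 1), P1 (round 1). P49 never appears in any round.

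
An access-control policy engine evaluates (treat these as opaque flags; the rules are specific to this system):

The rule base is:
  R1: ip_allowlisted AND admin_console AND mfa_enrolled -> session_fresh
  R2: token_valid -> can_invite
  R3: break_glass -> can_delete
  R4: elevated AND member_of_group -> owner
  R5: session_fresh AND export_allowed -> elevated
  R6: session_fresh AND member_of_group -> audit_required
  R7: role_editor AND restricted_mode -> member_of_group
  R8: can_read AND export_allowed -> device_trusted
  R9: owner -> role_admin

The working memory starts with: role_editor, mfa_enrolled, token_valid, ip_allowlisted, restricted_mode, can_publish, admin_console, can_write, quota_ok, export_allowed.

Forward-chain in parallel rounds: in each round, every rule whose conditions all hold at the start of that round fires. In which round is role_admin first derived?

4

[1] R1 [ip_allowlisted AND admin_console AND mfa_enrolled -> session_fresh]; R2 [token_valid -> can_invite]; R7 [role_editor AND restricted_mode -> member_of_group]. ⇒ new: session_fresh, can_invite, member_of_group.
[2] R5 [session_fresh AND export_allowed -> elevated]; R6 [session_fresh AND member_of_group -> audit_required]. ⇒ new: elevated, audit_required.
[3] R4 [elevated AND member_of_group -> owner]. ⇒ new: owner.
[4] R9 [owner -> role_admin]. ⇒ new: role_admin.
role_admin first appears in round 4.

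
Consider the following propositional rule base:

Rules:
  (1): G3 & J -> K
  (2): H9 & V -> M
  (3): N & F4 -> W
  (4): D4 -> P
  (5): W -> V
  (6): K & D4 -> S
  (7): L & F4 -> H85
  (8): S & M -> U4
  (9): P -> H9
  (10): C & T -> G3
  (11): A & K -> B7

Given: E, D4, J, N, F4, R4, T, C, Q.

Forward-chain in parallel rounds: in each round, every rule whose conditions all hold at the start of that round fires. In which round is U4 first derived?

Round 1 — (3), (4), (10), derive W, P, G3.
Round 2 — (1), (5), (9), derive K, V, H9.
Round 3 — (2), (6), derive M, S.
Round 4 — (8), derive U4.
U4 first appears in round 4.

4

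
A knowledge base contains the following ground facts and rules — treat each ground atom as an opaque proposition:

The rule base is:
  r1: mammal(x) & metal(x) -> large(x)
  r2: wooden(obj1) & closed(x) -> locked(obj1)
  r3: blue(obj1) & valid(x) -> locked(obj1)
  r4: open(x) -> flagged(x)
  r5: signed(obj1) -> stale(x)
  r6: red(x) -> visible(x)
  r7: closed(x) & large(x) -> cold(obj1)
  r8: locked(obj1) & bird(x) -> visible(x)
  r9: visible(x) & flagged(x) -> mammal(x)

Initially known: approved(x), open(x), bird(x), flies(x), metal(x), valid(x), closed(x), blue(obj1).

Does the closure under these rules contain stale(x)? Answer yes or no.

no

[1] r3 [blue(obj1) & valid(x) -> locked(obj1)]; r4 [open(x) -> flagged(x)]. ⇒ new: locked(obj1), flagged(x).
[2] r8 [locked(obj1) & bird(x) -> visible(x)]. ⇒ new: visible(x).
[3] r9 [visible(x) & flagged(x) -> mammal(x)]. ⇒ new: mammal(x).
[4] r1 [mammal(x) & metal(x) -> large(x)]. ⇒ new: large(x).
[5] r7 [closed(x) & large(x) -> cold(obj1)]. ⇒ new: cold(obj1).
Fixed point reached. stale(x) is concluded only by r5; r5 needs signed(obj1) (never derived).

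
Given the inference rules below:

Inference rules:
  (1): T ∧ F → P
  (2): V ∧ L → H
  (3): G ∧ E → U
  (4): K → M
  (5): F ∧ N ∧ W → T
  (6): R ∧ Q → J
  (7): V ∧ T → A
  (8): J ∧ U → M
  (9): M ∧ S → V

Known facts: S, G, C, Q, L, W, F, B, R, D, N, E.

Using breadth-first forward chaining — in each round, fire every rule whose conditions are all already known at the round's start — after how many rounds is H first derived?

4

Round 1: (3) [G ∧ E → U]; (5) [F ∧ N ∧ W → T]; (6) [R ∧ Q → J]. Adds U, T, J.
Round 2: (1) [T ∧ F → P]; (8) [J ∧ U → M]. Adds P, M.
Round 3: (9) [M ∧ S → V]. Adds V.
Round 4: (2) [V ∧ L → H]; (7) [V ∧ T → A]. Adds H, A.
H first appears in round 4.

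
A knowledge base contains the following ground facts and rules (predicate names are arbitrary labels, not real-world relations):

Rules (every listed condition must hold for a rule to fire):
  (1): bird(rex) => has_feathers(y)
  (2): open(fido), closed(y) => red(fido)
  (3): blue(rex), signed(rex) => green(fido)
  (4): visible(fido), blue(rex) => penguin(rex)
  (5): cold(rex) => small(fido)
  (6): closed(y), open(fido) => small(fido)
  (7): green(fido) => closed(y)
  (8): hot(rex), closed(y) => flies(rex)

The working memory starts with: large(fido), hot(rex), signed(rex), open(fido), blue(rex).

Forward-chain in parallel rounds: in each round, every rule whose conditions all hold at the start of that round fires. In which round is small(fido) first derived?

Round 1 fires (3), giving green(fido).
Round 2 fires (7), giving closed(y).
Round 3 fires (2), (6), (8), giving red(fido), small(fido), flies(rex).
small(fido) first appears in round 3.

3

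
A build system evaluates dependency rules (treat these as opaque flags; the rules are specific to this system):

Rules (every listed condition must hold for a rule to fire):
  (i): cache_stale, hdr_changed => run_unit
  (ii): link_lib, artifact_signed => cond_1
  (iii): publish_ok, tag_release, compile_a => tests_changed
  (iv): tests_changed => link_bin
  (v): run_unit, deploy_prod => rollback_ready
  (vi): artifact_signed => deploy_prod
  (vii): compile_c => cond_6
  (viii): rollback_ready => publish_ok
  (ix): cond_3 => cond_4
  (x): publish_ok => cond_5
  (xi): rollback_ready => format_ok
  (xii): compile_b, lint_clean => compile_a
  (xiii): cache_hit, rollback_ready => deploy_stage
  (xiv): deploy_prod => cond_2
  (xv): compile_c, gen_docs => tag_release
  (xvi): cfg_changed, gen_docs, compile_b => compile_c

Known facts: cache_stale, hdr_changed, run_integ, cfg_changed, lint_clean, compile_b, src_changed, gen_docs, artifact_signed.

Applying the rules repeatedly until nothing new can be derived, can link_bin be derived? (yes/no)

yes

Round 1: (i) [cache_stale, hdr_changed => run_unit]; (vi) [artifact_signed => deploy_prod]; (xii) [compile_b, lint_clean => compile_a]; (xvi) [cfg_changed, gen_docs, compile_b => compile_c]. New: run_unit, deploy_prod, compile_a, compile_c.
Round 2: (v) [run_unit, deploy_prod => rollback_ready]; (vii) [compile_c => cond_6]; (xiv) [deploy_prod => cond_2]; (xv) [compile_c, gen_docs => tag_release]. New: rollback_ready, cond_6, cond_2, tag_release.
Round 3: (viii) [rollback_ready => publish_ok]; (xi) [rollback_ready => format_ok]. New: publish_ok, format_ok.
Round 4: (iii) [publish_ok, tag_release, compile_a => tests_changed]; (x) [publish_ok => cond_5]. New: tests_changed, cond_5.
Round 5: (iv) [tests_changed => link_bin]. New: link_bin.
link_bin appears in round 5, so it is derivable.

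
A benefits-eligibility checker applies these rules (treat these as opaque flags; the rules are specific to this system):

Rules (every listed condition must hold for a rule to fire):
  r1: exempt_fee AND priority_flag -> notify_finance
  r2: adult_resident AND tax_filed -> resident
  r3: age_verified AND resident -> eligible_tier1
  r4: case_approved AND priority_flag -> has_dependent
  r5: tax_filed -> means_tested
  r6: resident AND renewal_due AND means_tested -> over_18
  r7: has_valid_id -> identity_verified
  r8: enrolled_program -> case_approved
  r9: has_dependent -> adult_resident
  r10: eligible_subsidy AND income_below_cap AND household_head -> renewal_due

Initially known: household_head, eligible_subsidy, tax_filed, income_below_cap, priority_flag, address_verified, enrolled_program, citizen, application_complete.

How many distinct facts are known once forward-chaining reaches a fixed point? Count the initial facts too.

Round 1: r5 [tax_filed -> means_tested]; r8 [enrolled_program -> case_approved]; r10 [eligible_subsidy AND income_below_cap AND household_head -> renewal_due]. Adds means_tested, case_approved, renewal_due.
Round 2: r4 [case_approved AND priority_flag -> has_dependent]. Adds has_dependent.
Round 3: r9 [has_dependent -> adult_resident]. Adds adult_resident.
Round 4: r2 [adult_resident AND tax_filed -> resident]. Adds resident.
Round 5: r6 [resident AND renewal_due AND means_tested -> over_18]. Adds over_18.
Closure: {address_verified, adult_resident, application_complete, case_approved, citizen, eligible_subsidy, enrolled_program, has_dependent, household_head, income_below_cap, means_tested, over_18, priority_flag, renewal_due, resident, tax_filed} — 16 facts.

16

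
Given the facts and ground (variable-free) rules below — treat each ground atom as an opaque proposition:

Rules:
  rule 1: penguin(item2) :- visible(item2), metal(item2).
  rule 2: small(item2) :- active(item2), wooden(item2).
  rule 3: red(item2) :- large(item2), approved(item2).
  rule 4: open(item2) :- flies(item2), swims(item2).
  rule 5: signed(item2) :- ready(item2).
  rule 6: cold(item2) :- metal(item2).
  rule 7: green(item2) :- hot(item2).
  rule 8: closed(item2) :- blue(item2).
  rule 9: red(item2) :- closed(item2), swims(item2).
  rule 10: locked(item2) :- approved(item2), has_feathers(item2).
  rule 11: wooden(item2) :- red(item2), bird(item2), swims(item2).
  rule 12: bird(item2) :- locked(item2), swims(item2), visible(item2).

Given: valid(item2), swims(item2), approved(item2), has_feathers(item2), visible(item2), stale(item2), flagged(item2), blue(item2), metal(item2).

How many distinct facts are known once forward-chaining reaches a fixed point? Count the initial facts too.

16

Round 1 fires rule 1, rule 6, rule 8, rule 10, giving penguin(item2), cold(item2), closed(item2), locked(item2).
Round 2 fires rule 9, rule 12, giving red(item2), bird(item2).
Round 3 fires rule 11, giving wooden(item2).
Closure: {approved(item2), bird(item2), blue(item2), closed(item2), cold(item2), flagged(item2), has_feathers(item2), locked(item2), metal(item2), penguin(item2), red(item2), stale(item2), swims(item2), valid(item2), visible(item2), wooden(item2)} — 16 facts.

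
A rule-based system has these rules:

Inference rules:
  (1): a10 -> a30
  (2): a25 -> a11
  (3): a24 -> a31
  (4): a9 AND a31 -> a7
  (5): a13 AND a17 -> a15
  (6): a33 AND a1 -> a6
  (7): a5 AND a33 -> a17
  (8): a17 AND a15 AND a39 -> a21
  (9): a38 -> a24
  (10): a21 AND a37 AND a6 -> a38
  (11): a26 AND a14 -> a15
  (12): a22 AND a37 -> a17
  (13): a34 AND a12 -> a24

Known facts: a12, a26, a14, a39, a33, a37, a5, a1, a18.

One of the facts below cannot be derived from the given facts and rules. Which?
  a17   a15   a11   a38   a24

a11

Round 1 fires (6), (7), (11), giving a6, a17, a15.
Round 2 fires (8), giving a21.
Round 3 fires (10), giving a38.
Round 4 fires (9), giving a24.
Round 5 fires (3), giving a31.
Derived: a15 (round 1), a17 (round 1), a24 (round 4), a38 (round 3). a11 never appears in any round.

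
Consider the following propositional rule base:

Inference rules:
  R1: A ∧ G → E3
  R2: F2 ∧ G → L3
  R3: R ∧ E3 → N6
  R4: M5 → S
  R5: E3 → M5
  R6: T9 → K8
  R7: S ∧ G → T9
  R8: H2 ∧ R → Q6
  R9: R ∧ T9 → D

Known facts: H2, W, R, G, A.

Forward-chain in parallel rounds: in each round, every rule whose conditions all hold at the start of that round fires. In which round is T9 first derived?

Round 1 — R1, R8, derive E3, Q6.
Round 2 — R3, R5, derive N6, M5.
Round 3 — R4, derive S.
Round 4 — R7, derive T9.
T9 first appears in round 4.

4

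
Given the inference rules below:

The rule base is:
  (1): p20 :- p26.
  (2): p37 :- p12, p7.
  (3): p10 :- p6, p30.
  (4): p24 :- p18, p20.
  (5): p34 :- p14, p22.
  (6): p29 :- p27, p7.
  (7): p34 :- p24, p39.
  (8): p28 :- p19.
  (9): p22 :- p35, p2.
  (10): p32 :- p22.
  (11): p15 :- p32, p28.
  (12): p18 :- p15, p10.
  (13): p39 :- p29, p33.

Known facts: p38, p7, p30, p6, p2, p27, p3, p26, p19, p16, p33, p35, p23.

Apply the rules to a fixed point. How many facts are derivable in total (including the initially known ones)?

24

Round 1 fires (1), (3), (6), (8), (9), giving p20, p10, p29, p28, p22.
Round 2 fires (10), (13), giving p32, p39.
Round 3 fires (11), giving p15.
Round 4 fires (12), giving p18.
Round 5 fires (4), giving p24.
Round 6 fires (7), giving p34.
Closure: {p10, p15, p16, p18, p19, p2, p20, p22, p23, p24, p26, p27, p28, p29, p3, p30, p32, p33, p34, p35, p38, p39, p6, p7} — 24 facts.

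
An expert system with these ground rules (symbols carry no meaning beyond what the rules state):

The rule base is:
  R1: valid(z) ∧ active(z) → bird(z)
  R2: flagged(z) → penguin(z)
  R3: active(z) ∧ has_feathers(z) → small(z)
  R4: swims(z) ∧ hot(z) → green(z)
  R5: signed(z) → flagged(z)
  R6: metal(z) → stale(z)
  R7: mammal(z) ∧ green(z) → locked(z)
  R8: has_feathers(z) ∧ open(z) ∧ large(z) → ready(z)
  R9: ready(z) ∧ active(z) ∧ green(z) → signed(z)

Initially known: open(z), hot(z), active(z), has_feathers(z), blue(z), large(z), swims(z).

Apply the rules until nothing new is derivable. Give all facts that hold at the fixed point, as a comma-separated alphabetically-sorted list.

[1] R3 [active(z) ∧ has_feathers(z) → small(z)]; R4 [swims(z) ∧ hot(z) → green(z)]; R8 [has_feathers(z) ∧ open(z) ∧ large(z) → ready(z)]. ⇒ new: small(z), green(z), ready(z).
[2] R9 [ready(z) ∧ active(z) ∧ green(z) → signed(z)]. ⇒ new: signed(z).
[3] R5 [signed(z) → flagged(z)]. ⇒ new: flagged(z).
[4] R2 [flagged(z) → penguin(z)]. ⇒ new: penguin(z).

active(z), blue(z), flagged(z), green(z), has_feathers(z), hot(z), large(z), open(z), penguin(z), ready(z), signed(z), small(z), swims(z)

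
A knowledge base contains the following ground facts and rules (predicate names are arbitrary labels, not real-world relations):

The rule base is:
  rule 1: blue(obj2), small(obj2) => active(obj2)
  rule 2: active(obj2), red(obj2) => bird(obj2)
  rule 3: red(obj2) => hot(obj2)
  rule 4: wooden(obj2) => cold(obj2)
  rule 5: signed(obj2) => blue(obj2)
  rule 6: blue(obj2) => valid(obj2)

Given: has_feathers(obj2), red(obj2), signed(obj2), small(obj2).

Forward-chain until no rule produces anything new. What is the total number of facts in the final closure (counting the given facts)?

9

Round 1: rule 3 [red(obj2) => hot(obj2)]; rule 5 [signed(obj2) => blue(obj2)]. Adds hot(obj2), blue(obj2).
Round 2: rule 1 [blue(obj2), small(obj2) => active(obj2)]; rule 6 [blue(obj2) => valid(obj2)]. Adds active(obj2), valid(obj2).
Round 3: rule 2 [active(obj2), red(obj2) => bird(obj2)]. Adds bird(obj2).
Closure: {active(obj2), bird(obj2), blue(obj2), has_feathers(obj2), hot(obj2), red(obj2), signed(obj2), small(obj2), valid(obj2)} — 9 facts.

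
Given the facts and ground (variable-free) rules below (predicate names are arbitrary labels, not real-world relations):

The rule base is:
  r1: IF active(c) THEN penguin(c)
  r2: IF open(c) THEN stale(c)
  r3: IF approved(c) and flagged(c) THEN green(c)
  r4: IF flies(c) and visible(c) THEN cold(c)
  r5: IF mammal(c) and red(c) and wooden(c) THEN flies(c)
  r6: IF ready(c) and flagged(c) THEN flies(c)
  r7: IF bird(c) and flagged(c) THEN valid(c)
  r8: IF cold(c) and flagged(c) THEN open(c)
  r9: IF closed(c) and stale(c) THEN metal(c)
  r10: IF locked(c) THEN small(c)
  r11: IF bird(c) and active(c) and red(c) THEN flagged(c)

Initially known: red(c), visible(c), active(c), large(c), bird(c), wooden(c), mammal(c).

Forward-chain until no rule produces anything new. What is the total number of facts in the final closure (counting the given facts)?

14

[1] r1 [IF active(c) THEN penguin(c)]; r5 [IF mammal(c) and red(c) and wooden(c) THEN flies(c)]; r11 [IF bird(c) and active(c) and red(c) THEN flagged(c)]. ⇒ new: penguin(c), flies(c), flagged(c).
[2] r4 [IF flies(c) and visible(c) THEN cold(c)]; r7 [IF bird(c) and flagged(c) THEN valid(c)]. ⇒ new: cold(c), valid(c).
[3] r8 [IF cold(c) and flagged(c) THEN open(c)]. ⇒ new: open(c).
[4] r2 [IF open(c) THEN stale(c)]. ⇒ new: stale(c).
Closure: {active(c), bird(c), cold(c), flagged(c), flies(c), large(c), mammal(c), open(c), penguin(c), red(c), stale(c), valid(c), visible(c), wooden(c)} — 14 facts.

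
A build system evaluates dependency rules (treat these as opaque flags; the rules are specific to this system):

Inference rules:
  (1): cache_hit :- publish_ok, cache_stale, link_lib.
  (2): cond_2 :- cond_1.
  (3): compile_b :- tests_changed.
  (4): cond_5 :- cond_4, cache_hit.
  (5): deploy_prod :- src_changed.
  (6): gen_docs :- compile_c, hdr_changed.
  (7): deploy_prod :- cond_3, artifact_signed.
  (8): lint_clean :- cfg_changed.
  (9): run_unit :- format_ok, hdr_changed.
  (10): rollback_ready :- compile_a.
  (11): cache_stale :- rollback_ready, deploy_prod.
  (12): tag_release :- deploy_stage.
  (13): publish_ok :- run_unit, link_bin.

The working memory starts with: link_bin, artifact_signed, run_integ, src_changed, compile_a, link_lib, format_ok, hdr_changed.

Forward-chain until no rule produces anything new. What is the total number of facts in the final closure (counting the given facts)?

14

Round 1 — (5), (9), (10), derive deploy_prod, run_unit, rollback_ready.
Round 2 — (11), (13), derive cache_stale, publish_ok.
Round 3 — (1), derive cache_hit.
Closure: {artifact_signed, cache_hit, cache_stale, compile_a, deploy_prod, format_ok, hdr_changed, link_bin, link_lib, publish_ok, rollback_ready, run_integ, run_unit, src_changed} — 14 facts.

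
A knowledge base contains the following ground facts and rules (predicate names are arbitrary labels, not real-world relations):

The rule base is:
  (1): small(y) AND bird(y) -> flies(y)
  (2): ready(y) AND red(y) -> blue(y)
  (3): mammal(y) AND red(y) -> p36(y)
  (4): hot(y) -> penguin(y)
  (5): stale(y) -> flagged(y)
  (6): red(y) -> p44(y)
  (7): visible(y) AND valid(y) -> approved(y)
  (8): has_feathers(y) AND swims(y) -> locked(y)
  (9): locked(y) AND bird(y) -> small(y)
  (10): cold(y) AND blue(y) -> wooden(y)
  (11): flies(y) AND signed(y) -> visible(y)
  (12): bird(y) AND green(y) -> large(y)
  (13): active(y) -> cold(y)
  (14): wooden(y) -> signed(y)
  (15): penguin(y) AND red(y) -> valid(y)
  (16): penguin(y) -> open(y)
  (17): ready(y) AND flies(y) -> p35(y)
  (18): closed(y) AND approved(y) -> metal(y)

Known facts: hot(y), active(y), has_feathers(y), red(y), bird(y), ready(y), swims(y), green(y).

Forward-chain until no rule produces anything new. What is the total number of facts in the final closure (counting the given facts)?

23

[1] (2) [ready(y) AND red(y) -> blue(y)]; (4) [hot(y) -> penguin(y)]; (6) [red(y) -> p44(y)]; (8) [has_feathers(y) AND swims(y) -> locked(y)]; (12) [bird(y) AND green(y) -> large(y)]; (13) [active(y) -> cold(y)]. ⇒ new: blue(y), penguin(y), p44(y), locked(y), large(y), cold(y).
[2] (9) [locked(y) AND bird(y) -> small(y)]; (10) [cold(y) AND blue(y) -> wooden(y)]; (15) [penguin(y) AND red(y) -> valid(y)]; (16) [penguin(y) -> open(y)]. ⇒ new: small(y), wooden(y), valid(y), open(y).
[3] (1) [small(y) AND bird(y) -> flies(y)]; (14) [wooden(y) -> signed(y)]. ⇒ new: flies(y), signed(y).
[4] (11) [flies(y) AND signed(y) -> visible(y)]; (17) [ready(y) AND flies(y) -> p35(y)]. ⇒ new: visible(y), p35(y).
[5] (7) [visible(y) AND valid(y) -> approved(y)]. ⇒ new: approved(y).
Closure: {active(y), approved(y), bird(y), blue(y), cold(y), flies(y), green(y), has_feathers(y), hot(y), large(y), locked(y), open(y), p35(y), p44(y), penguin(y), ready(y), red(y), signed(y), small(y), swims(y), valid(y), visible(y), wooden(y)} — 23 facts.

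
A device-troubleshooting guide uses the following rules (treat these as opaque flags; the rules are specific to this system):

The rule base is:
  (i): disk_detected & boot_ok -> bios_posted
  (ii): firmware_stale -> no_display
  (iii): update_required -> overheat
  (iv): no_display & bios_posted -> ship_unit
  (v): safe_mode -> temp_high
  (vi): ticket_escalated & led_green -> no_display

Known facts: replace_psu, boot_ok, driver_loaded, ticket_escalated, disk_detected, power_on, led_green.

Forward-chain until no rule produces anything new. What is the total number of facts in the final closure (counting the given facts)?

10

[1] (i) [disk_detected & boot_ok -> bios_posted]; (vi) [ticket_escalated & led_green -> no_display]. ⇒ new: bios_posted, no_display.
[2] (iv) [no_display & bios_posted -> ship_unit]. ⇒ new: ship_unit.
Closure: {bios_posted, boot_ok, disk_detected, driver_loaded, led_green, no_display, power_on, replace_psu, ship_unit, ticket_escalated} — 10 facts.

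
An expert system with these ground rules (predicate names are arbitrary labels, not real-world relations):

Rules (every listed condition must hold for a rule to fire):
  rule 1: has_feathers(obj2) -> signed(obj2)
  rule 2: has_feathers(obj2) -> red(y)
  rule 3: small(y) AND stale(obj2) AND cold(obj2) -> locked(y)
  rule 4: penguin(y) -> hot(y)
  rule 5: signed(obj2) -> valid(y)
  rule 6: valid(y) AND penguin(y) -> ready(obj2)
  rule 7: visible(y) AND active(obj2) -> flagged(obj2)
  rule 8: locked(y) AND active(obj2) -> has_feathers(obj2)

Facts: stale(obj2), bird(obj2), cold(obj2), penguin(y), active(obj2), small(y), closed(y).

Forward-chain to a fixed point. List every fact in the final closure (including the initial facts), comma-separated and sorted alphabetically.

active(obj2), bird(obj2), closed(y), cold(obj2), has_feathers(obj2), hot(y), locked(y), penguin(y), ready(obj2), red(y), signed(obj2), small(y), stale(obj2), valid(y)

[1] rule 3 [small(y) AND stale(obj2) AND cold(obj2) -> locked(y)]; rule 4 [penguin(y) -> hot(y)]. ⇒ new: locked(y), hot(y).
[2] rule 8 [locked(y) AND active(obj2) -> has_feathers(obj2)]. ⇒ new: has_feathers(obj2).
[3] rule 1 [has_feathers(obj2) -> signed(obj2)]; rule 2 [has_feathers(obj2) -> red(y)]. ⇒ new: signed(obj2), red(y).
[4] rule 5 [signed(obj2) -> valid(y)]. ⇒ new: valid(y).
[5] rule 6 [valid(y) AND penguin(y) -> ready(obj2)]. ⇒ new: ready(obj2).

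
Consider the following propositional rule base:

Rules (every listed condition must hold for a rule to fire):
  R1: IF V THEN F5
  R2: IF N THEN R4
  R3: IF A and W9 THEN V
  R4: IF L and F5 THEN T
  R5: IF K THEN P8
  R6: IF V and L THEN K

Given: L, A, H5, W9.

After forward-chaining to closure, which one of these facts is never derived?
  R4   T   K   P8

Round 1 fires R3, giving V.
Round 2 fires R1, R6, giving F5, K.
Round 3 fires R4, R5, giving T, P8.
Derived: P8 (round 3), K (round 2), T (round 3). R4 never appears in any round.

R4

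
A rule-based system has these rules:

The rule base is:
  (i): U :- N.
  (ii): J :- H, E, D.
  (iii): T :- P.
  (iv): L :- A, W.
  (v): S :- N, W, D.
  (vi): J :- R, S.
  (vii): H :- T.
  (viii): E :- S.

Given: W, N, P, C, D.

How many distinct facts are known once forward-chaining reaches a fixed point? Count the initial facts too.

11

Round 1 — (i), (iii), (v), derive U, T, S.
Round 2 — (vii), (viii), derive H, E.
Round 3 — (ii), derive J.
Closure: {C, D, E, H, J, N, P, S, T, U, W} — 11 facts.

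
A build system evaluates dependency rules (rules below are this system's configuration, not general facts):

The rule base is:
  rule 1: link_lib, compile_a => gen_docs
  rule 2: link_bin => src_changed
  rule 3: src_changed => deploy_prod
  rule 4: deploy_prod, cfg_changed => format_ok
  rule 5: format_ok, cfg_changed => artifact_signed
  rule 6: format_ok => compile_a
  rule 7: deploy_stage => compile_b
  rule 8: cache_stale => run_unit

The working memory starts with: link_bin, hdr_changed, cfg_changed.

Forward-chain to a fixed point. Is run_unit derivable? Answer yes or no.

Round 1: rule 2 [link_bin => src_changed]. Adds src_changed.
Round 2: rule 3 [src_changed => deploy_prod]. Adds deploy_prod.
Round 3: rule 4 [deploy_prod, cfg_changed => format_ok]. Adds format_ok.
Round 4: rule 5 [format_ok, cfg_changed => artifact_signed]; rule 6 [format_ok => compile_a]. Adds artifact_signed, compile_a.
Fixed point reached. run_unit is concluded only by rule 8; rule 8 needs cache_stale (never derived).

no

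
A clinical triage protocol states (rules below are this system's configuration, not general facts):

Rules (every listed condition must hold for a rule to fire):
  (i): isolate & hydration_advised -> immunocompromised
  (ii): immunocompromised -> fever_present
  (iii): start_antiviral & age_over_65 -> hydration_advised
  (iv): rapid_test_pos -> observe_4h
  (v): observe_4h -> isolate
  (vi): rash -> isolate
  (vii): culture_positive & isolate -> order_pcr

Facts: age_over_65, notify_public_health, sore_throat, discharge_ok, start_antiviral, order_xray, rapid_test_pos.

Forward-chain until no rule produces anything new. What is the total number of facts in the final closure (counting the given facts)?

[1] (iii) [start_antiviral & age_over_65 -> hydration_advised]; (iv) [rapid_test_pos -> observe_4h]. ⇒ new: hydration_advised, observe_4h.
[2] (v) [observe_4h -> isolate]. ⇒ new: isolate.
[3] (i) [isolate & hydration_advised -> immunocompromised]. ⇒ new: immunocompromised.
[4] (ii) [immunocompromised -> fever_present]. ⇒ new: fever_present.
Closure: {age_over_65, discharge_ok, fever_present, hydration_advised, immunocompromised, isolate, notify_public_health, observe_4h, order_xray, rapid_test_pos, sore_throat, start_antiviral} — 12 facts.

12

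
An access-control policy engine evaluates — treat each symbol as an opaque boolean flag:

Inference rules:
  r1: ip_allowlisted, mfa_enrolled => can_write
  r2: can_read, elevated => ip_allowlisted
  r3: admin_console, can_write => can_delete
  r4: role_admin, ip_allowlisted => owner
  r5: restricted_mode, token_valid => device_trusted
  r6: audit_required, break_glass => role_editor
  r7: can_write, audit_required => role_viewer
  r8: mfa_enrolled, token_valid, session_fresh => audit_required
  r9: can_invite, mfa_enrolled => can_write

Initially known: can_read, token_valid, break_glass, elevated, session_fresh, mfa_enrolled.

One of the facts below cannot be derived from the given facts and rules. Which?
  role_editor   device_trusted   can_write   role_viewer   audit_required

device_trusted

[1] r2 [can_read, elevated => ip_allowlisted]; r8 [mfa_enrolled, token_valid, session_fresh => audit_required]. ⇒ new: ip_allowlisted, audit_required.
[2] r1 [ip_allowlisted, mfa_enrolled => can_write]; r6 [audit_required, break_glass => role_editor]. ⇒ new: can_write, role_editor.
[3] r7 [can_write, audit_required => role_viewer]. ⇒ new: role_viewer.
Derived: can_write (round 2), role_viewer (round 3), role_editor (round 2), audit_required (round 1). device_trusted never appears in any round.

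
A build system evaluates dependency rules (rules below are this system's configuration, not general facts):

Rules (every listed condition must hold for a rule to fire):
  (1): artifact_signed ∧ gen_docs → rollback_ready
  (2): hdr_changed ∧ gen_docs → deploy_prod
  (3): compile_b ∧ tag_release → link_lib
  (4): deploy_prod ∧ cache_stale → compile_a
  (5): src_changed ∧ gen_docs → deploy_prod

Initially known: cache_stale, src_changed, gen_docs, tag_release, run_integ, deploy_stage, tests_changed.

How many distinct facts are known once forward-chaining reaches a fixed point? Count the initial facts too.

Round 1: (5) [src_changed ∧ gen_docs → deploy_prod]. Adds deploy_prod.
Round 2: (4) [deploy_prod ∧ cache_stale → compile_a]. Adds compile_a.
Closure: {cache_stale, compile_a, deploy_prod, deploy_stage, gen_docs, run_integ, src_changed, tag_release, tests_changed} — 9 facts.

9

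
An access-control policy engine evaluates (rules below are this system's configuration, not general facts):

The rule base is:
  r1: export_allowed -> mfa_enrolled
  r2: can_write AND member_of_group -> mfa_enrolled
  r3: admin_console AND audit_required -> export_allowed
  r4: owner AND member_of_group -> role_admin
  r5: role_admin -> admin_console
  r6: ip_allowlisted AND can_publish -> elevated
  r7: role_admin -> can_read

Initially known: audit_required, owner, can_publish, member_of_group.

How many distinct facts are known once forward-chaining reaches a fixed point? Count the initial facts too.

Round 1 fires r4, giving role_admin.
Round 2 fires r5, r7, giving admin_console, can_read.
Round 3 fires r3, giving export_allowed.
Round 4 fires r1, giving mfa_enrolled.
Closure: {admin_console, audit_required, can_publish, can_read, export_allowed, member_of_group, mfa_enrolled, owner, role_admin} — 9 facts.

9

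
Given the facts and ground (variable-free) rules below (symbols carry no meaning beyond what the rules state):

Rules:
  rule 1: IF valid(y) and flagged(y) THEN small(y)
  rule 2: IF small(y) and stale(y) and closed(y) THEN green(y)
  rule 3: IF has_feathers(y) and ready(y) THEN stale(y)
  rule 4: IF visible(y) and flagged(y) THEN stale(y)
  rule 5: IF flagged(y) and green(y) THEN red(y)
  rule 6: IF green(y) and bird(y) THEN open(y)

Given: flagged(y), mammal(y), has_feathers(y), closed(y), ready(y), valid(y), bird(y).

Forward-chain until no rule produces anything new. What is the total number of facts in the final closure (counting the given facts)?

Round 1: rule 1 [IF valid(y) and flagged(y) THEN small(y)]; rule 3 [IF has_feathers(y) and ready(y) THEN stale(y)]. New: small(y), stale(y).
Round 2: rule 2 [IF small(y) and stale(y) and closed(y) THEN green(y)]. New: green(y).
Round 3: rule 5 [IF flagged(y) and green(y) THEN red(y)]; rule 6 [IF green(y) and bird(y) THEN open(y)]. New: red(y), open(y).
Closure: {bird(y), closed(y), flagged(y), green(y), has_feathers(y), mammal(y), open(y), ready(y), red(y), small(y), stale(y), valid(y)} — 12 facts.

12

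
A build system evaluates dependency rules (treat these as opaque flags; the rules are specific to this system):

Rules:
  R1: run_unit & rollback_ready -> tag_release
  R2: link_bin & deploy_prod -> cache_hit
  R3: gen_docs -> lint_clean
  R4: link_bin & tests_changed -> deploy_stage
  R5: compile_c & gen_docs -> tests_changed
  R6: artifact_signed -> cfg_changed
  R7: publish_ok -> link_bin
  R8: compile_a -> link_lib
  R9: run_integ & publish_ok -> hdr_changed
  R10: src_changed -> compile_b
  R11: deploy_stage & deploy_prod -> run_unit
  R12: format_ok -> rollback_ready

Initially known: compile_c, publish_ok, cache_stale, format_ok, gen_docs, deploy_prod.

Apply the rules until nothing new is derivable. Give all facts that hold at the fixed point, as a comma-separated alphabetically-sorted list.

Round 1 fires R3, R5, R7, R12, giving lint_clean, tests_changed, link_bin, rollback_ready.
Round 2 fires R2, R4, giving cache_hit, deploy_stage.
Round 3 fires R11, giving run_unit.
Round 4 fires R1, giving tag_release.

cache_hit, cache_stale, compile_c, deploy_prod, deploy_stage, format_ok, gen_docs, link_bin, lint_clean, publish_ok, rollback_ready, run_unit, tag_release, tests_changed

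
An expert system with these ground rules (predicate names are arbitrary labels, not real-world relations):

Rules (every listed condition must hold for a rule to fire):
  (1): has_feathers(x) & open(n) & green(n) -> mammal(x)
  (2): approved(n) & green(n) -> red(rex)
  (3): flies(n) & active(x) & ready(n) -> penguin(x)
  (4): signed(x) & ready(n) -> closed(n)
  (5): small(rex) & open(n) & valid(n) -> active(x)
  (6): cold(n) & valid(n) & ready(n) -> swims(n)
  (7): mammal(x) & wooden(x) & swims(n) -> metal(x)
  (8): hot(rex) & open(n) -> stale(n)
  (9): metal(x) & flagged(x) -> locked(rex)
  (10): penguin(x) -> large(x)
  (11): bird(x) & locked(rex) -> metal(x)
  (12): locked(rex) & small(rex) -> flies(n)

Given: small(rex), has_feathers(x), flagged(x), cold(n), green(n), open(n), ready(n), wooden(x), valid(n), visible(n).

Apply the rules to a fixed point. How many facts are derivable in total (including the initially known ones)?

Round 1: (1) [has_feathers(x) & open(n) & green(n) -> mammal(x)]; (5) [small(rex) & open(n) & valid(n) -> active(x)]; (6) [cold(n) & valid(n) & ready(n) -> swims(n)]. New: mammal(x), active(x), swims(n).
Round 2: (7) [mammal(x) & wooden(x) & swims(n) -> metal(x)]. New: metal(x).
Round 3: (9) [metal(x) & flagged(x) -> locked(rex)]. New: locked(rex).
Round 4: (12) [locked(rex) & small(rex) -> flies(n)]. New: flies(n).
Round 5: (3) [flies(n) & active(x) & ready(n) -> penguin(x)]. New: penguin(x).
Round 6: (10) [penguin(x) -> large(x)]. New: large(x).
Closure: {active(x), cold(n), flagged(x), flies(n), green(n), has_feathers(x), large(x), locked(rex), mammal(x), metal(x), open(n), penguin(x), ready(n), small(rex), swims(n), valid(n), visible(n), wooden(x)} — 18 facts.

18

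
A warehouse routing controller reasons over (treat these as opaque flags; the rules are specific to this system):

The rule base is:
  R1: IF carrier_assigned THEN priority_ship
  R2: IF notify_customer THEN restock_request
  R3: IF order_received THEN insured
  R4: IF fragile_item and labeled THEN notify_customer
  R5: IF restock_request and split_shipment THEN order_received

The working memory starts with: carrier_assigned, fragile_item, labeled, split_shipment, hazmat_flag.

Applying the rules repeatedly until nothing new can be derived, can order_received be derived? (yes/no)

Round 1 — R1, R4, derive priority_ship, notify_customer.
Round 2 — R2, derive restock_request.
Round 3 — R5, derive order_received.
Round 4 — R3, derive insured.
order_received appears in round 3, so it is derivable.

yes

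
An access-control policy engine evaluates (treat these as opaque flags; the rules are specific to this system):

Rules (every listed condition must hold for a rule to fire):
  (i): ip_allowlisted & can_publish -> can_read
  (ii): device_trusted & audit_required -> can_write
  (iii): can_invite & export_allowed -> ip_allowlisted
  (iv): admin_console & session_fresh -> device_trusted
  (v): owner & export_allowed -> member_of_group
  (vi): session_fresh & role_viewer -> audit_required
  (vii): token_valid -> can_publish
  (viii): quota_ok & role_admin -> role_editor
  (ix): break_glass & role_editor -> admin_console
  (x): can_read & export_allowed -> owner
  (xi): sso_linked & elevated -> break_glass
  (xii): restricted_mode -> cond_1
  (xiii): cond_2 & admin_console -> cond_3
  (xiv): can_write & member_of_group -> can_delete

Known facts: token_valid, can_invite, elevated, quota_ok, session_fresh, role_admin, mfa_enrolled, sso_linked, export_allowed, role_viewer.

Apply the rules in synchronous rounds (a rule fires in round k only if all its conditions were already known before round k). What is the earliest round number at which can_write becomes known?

4

Round 1: (iii) [can_invite & export_allowed -> ip_allowlisted]; (vi) [session_fresh & role_viewer -> audit_required]; (vii) [token_valid -> can_publish]; (viii) [quota_ok & role_admin -> role_editor]; (xi) [sso_linked & elevated -> break_glass]. Adds ip_allowlisted, audit_required, can_publish, role_editor, break_glass.
Round 2: (i) [ip_allowlisted & can_publish -> can_read]; (ix) [break_glass & role_editor -> admin_console]. Adds can_read, admin_console.
Round 3: (iv) [admin_console & session_fresh -> device_trusted]; (x) [can_read & export_allowed -> owner]. Adds device_trusted, owner.
Round 4: (ii) [device_trusted & audit_required -> can_write]; (v) [owner & export_allowed -> member_of_group]. Adds can_write, member_of_group.
can_write first appears in round 4.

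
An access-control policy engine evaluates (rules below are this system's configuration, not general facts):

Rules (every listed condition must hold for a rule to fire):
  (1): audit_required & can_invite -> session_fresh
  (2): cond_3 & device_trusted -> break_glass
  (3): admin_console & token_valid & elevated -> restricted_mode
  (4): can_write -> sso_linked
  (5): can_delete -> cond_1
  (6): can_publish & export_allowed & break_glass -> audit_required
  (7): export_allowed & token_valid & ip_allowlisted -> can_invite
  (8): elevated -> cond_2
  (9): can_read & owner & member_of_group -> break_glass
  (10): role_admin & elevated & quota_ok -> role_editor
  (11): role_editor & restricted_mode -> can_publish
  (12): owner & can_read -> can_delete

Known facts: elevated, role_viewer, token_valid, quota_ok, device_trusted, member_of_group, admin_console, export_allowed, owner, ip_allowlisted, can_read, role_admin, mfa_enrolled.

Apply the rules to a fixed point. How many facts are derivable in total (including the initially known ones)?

23

Round 1: (3) [admin_console & token_valid & elevated -> restricted_mode]; (7) [export_allowed & token_valid & ip_allowlisted -> can_invite]; (8) [elevated -> cond_2]; (9) [can_read & owner & member_of_group -> break_glass]; (10) [role_admin & elevated & quota_ok -> role_editor]; (12) [owner & can_read -> can_delete]. New: restricted_mode, can_invite, cond_2, break_glass, role_editor, can_delete.
Round 2: (5) [can_delete -> cond_1]; (11) [role_editor & restricted_mode -> can_publish]. New: cond_1, can_publish.
Round 3: (6) [can_publish & export_allowed & break_glass -> audit_required]. New: audit_required.
Round 4: (1) [audit_required & can_invite -> session_fresh]. New: session_fresh.
Closure: {admin_console, audit_required, break_glass, can_delete, can_invite, can_publish, can_read, cond_1, cond_2, device_trusted, elevated, export_allowed, ip_allowlisted, member_of_group, mfa_enrolled, owner, quota_ok, restricted_mode, role_admin, role_editor, role_viewer, session_fresh, token_valid} — 23 facts.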